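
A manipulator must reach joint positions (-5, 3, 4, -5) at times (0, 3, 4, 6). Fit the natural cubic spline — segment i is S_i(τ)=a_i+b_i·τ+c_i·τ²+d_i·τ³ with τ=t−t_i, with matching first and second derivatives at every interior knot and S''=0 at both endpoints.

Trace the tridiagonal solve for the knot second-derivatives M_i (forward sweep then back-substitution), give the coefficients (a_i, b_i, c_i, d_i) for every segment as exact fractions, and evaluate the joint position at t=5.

Δ: Δ0=8/3, Δ1=1, Δ2=-9/2
row 1: diag=8, rhs=-10; c'=1/8, d'=-5/4
row 2: denom=6−1·1/8=47/8; d'=(-33−1·-5/4)/(47/8)=-254/47
back: M2=-254/47
back: M1=-5/4−1/8·-254/47=-27/47
M: M0=0, M1=-27/47, M2=-254/47, M3=0
seg 0: a=-5, c=M0/2=0, d=(M1−M0)/(6·3)=-3/94, b=Δ0−h0·(2M0+M1)/6=833/282
seg 1: a=3, c=M1/2=-27/94, d=(M2−M1)/(6·1)=-227/282, b=Δ1−h1·(2M1+M2)/6=295/141
seg 2: a=4, c=M2/2=-127/47, d=(M3−M2)/(6·2)=127/282, b=Δ2−h2·(2M2+M3)/6=-253/282
t_q=5 → seg 2, τ=1; S=4+-253/282·τ+-127/47·τ²+127/282·τ³=40/47

  seg 0: a=-5 b=833/282 c=0 d=-3/94
  seg 1: a=3 b=295/141 c=-27/94 d=-227/282
  seg 2: a=4 b=-253/282 c=-127/47 d=127/282
S(5) = 40/47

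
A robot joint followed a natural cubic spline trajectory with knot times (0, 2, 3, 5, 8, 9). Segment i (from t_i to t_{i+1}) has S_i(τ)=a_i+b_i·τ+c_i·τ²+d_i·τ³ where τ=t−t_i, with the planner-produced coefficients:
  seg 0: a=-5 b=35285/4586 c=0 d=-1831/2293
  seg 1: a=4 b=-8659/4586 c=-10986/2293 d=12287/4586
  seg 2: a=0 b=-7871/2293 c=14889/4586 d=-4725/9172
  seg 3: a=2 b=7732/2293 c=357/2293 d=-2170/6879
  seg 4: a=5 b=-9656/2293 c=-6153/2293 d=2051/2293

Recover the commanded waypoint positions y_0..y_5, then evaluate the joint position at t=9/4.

y_0=-5 y_1=4 y_2=0 y_3=2 y_4=5 y_5=-1
S(9/4) = 959871/293504

y_0 = S_0(0) = a_0 = -5
y_1 = S_1(0) = a_1 = 4
y_2 = S_2(0) = a_2 = 0
y_3 = S_3(0) = a_3 = 2
y_4 = S_4(0) = a_4 = 5
y_5 = S_4(1) = -1
t_q=9/4 is in segment 1 (τ=1/4); S_1(τ)=959871/293504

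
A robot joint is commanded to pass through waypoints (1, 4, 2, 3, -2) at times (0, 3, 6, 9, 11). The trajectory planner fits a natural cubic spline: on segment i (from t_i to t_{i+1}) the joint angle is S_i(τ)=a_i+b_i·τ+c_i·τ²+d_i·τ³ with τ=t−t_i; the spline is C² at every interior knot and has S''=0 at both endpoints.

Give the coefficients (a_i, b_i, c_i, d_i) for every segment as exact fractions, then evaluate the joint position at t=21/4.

  seg 0: a=1 b=1309/828 c=0 d=-481/7452
  seg 1: a=4 b=-67/414 c=-481/828 d=1025/7452
  seg 2: a=2 b=55/828 c=136/207 d=-1411/7452
  seg 3: a=3 b=-457/414 c=-289/276 d=289/1656
S(21/4) = 579/256

Δ: Δ0=1, Δ1=-2/3, Δ2=1/3, Δ3=-5/2
row 1: diag=12, rhs=-10; c'=1/4, d'=-5/6
row 2: denom=12−3·1/4=45/4; d'=(6−3·-5/6)/(45/4)=34/45
row 3: denom=10−3·4/15=46/5; d'=(-17−3·34/45)/(46/5)=-289/138
back: M3=-289/138
back: M2=34/45−4/15·-289/138=272/207
back: M1=-5/6−1/4·272/207=-481/414
M: M0=0, M1=-481/414, M2=272/207, M3=-289/138, M4=0
seg 0: a=1, c=M0/2=0, d=(M1−M0)/(6·3)=-481/7452, b=Δ0−h0·(2M0+M1)/6=1309/828
seg 1: a=4, c=M1/2=-481/828, d=(M2−M1)/(6·3)=1025/7452, b=Δ1−h1·(2M1+M2)/6=-67/414
seg 2: a=2, c=M2/2=136/207, d=(M3−M2)/(6·3)=-1411/7452, b=Δ2−h2·(2M2+M3)/6=55/828
seg 3: a=3, c=M3/2=-289/276, d=(M4−M3)/(6·2)=289/1656, b=Δ3−h3·(2M3+M4)/6=-457/414
t_q=21/4 → seg 1, τ=9/4; S=4+-67/414·τ+-481/828·τ²+1025/7452·τ³=579/256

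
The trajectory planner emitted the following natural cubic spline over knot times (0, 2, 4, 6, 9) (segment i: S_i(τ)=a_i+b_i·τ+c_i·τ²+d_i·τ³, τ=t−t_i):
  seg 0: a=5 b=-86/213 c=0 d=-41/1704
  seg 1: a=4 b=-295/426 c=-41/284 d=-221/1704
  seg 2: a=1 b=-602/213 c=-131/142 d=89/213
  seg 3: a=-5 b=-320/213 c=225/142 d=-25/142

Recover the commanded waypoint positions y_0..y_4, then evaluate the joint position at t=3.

y_0=5 y_1=4 y_2=1 y_3=-5 y_4=0
S(3) = 1723/568

y_0 = S_0(0) = a_0 = 5
y_1 = S_1(0) = a_1 = 4
y_2 = S_2(0) = a_2 = 1
y_3 = S_3(0) = a_3 = -5
y_4 = S_3(3) = 0
t_q=3 is in segment 1 (τ=1); S_1(τ)=1723/568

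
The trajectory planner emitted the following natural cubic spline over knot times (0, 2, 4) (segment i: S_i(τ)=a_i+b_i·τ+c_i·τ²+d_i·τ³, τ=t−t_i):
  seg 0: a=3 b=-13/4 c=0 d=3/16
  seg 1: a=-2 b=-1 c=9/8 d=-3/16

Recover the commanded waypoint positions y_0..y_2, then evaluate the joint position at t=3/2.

y_0=3 y_1=-2 y_2=-1
S(3/2) = -159/128

y_0 = S_0(0) = a_0 = 3
y_1 = S_1(0) = a_1 = -2
y_2 = S_1(2) = -1
t_q=3/2 is in segment 0 (τ=3/2); S_0(τ)=-159/128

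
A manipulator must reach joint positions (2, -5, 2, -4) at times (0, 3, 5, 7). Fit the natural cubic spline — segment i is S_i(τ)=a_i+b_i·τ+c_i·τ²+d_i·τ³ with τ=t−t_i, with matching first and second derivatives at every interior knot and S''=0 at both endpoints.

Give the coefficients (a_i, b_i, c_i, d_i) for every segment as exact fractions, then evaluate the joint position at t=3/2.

Δ: Δ0=-7/3, Δ1=7/2, Δ2=-3
row 1: diag=10, rhs=35; c'=1/5, d'=7/2
row 2: denom=8−2·1/5=38/5; d'=(-39−2·7/2)/(38/5)=-115/19
back: M2=-115/19
back: M1=7/2−1/5·-115/19=179/38
M: M0=0, M1=179/38, M2=-115/19, M3=0
seg 0: a=2, c=M0/2=0, d=(M1−M0)/(6·3)=179/684, b=Δ0−h0·(2M0+M1)/6=-1069/228
seg 1: a=-5, c=M1/2=179/76, d=(M2−M1)/(6·2)=-409/456, b=Δ1−h1·(2M1+M2)/6=271/114
seg 2: a=2, c=M2/2=-115/38, d=(M3−M2)/(6·2)=115/228, b=Δ2−h2·(2M2+M3)/6=59/57
t_q=3/2 → seg 0, τ=3/2; S=2+-1069/228·τ+0·τ²+179/684·τ³=-2523/608

  seg 0: a=2 b=-1069/228 c=0 d=179/684
  seg 1: a=-5 b=271/114 c=179/76 d=-409/456
  seg 2: a=2 b=59/57 c=-115/38 d=115/228
S(3/2) = -2523/608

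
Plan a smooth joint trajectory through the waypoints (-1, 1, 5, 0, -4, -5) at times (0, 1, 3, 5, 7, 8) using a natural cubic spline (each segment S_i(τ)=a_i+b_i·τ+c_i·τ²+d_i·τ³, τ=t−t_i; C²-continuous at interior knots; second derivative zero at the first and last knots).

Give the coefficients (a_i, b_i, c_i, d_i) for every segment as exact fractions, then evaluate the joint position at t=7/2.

  seg 0: a=-1 b=199/112 c=0 d=25/112
  seg 1: a=1 b=137/56 c=75/112 d=-25/56
  seg 2: a=5 b=-13/56 c=-225/112 d=7/16
  seg 3: a=0 b=-169/56 c=69/112 d=-3/56
  seg 4: a=-4 b=-67/56 c=33/112 d=-11/112
S(7/2) = 3975/896

Δ: Δ0=2, Δ1=2, Δ2=-5/2, Δ3=-2, Δ4=-1
row 1: diag=6, rhs=0; c'=1/3, d'=0
row 2: denom=8−2·1/3=22/3; d'=(-27−2·0)/(22/3)=-81/22
row 3: denom=8−2·3/11=82/11; d'=(3−2·-81/22)/(82/11)=57/41
row 4: denom=6−2·11/41=224/41; d'=(6−2·57/41)/(224/41)=33/56
back: M4=33/56
back: M3=57/41−11/41·33/56=69/56
back: M2=-81/22−3/11·69/56=-225/56
back: M1=0−1/3·-225/56=75/56
M: M0=0, M1=75/56, M2=-225/56, M3=69/56, M4=33/56, M5=0
seg 0: a=-1, c=M0/2=0, d=(M1−M0)/(6·1)=25/112, b=Δ0−h0·(2M0+M1)/6=199/112
seg 1: a=1, c=M1/2=75/112, d=(M2−M1)/(6·2)=-25/56, b=Δ1−h1·(2M1+M2)/6=137/56
seg 2: a=5, c=M2/2=-225/112, d=(M3−M2)/(6·2)=7/16, b=Δ2−h2·(2M2+M3)/6=-13/56
seg 3: a=0, c=M3/2=69/112, d=(M4−M3)/(6·2)=-3/56, b=Δ3−h3·(2M3+M4)/6=-169/56
seg 4: a=-4, c=M4/2=33/112, d=(M5−M4)/(6·1)=-11/112, b=Δ4−h4·(2M4+M5)/6=-67/56
t_q=7/2 → seg 2, τ=1/2; S=5+-13/56·τ+-225/112·τ²+7/16·τ³=3975/896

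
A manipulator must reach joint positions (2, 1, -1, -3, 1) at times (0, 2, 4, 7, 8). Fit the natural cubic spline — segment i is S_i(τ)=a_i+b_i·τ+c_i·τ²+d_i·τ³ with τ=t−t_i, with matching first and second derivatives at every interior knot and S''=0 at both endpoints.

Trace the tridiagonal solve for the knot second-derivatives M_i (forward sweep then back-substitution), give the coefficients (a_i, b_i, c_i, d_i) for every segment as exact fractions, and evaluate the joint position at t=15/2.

Δ: Δ0=-1/2, Δ1=-1, Δ2=-2/3, Δ3=4
row 1: diag=8, rhs=-3; c'=1/4, d'=-3/8
row 2: denom=10−2·1/4=19/2; d'=(2−2·-3/8)/(19/2)=11/38
row 3: denom=8−3·6/19=134/19; d'=(28−3·11/38)/(134/19)=1031/268
back: M3=1031/268
back: M2=11/38−6/19·1031/268=-62/67
back: M1=-3/8−1/4·-62/67=-77/536
M: M0=0, M1=-77/536, M2=-62/67, M3=1031/268, M4=0
seg 0: a=2, c=M0/2=0, d=(M1−M0)/(6·2)=-77/6432, b=Δ0−h0·(2M0+M1)/6=-727/1608
seg 1: a=1, c=M1/2=-77/1072, d=(M2−M1)/(6·2)=-419/6432, b=Δ1−h1·(2M1+M2)/6=-479/804
seg 2: a=-1, c=M2/2=-31/67, d=(M3−M2)/(6·3)=1279/4824, b=Δ2−h2·(2M2+M3)/6=-2677/1608
seg 3: a=-3, c=M3/2=1031/536, d=(M4−M3)/(6·1)=-1031/1608, b=Δ3−h3·(2M3+M4)/6=2185/804
t_q=15/2 → seg 3, τ=1/2; S=-3+2185/804·τ+1031/536·τ²+-1031/1608·τ³=-5319/4288

  seg 0: a=2 b=-727/1608 c=0 d=-77/6432
  seg 1: a=1 b=-479/804 c=-77/1072 d=-419/6432
  seg 2: a=-1 b=-2677/1608 c=-31/67 d=1279/4824
  seg 3: a=-3 b=2185/804 c=1031/536 d=-1031/1608
S(15/2) = -5319/4288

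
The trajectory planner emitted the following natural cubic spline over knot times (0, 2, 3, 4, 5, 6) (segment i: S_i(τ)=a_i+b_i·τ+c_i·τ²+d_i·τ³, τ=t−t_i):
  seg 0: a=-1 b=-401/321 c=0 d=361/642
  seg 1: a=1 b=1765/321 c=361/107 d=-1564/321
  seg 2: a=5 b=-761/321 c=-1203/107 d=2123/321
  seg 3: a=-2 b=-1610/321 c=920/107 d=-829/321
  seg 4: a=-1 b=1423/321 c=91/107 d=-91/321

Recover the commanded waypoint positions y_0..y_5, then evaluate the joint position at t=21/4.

y_0=-1 y_1=1 y_2=5 y_3=-2 y_4=-1 y_5=4
S(21/4) = 1075/6848

y_0 = S_0(0) = a_0 = -1
y_1 = S_1(0) = a_1 = 1
y_2 = S_2(0) = a_2 = 5
y_3 = S_3(0) = a_3 = -2
y_4 = S_4(0) = a_4 = -1
y_5 = S_4(1) = 4
t_q=21/4 is in segment 4 (τ=1/4); S_4(τ)=1075/6848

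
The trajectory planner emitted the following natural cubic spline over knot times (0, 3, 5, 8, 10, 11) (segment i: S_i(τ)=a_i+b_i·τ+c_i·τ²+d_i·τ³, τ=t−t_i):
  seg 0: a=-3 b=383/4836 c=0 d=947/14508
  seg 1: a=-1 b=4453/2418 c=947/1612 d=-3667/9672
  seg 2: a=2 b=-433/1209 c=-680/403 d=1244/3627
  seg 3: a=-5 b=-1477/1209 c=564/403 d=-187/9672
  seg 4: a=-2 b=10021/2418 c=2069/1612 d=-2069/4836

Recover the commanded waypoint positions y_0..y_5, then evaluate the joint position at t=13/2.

y_0=-3 y_1=-1 y_2=2 y_3=-5 y_4=-2 y_5=3
S(13/2) = -474/403

y_0 = S_0(0) = a_0 = -3
y_1 = S_1(0) = a_1 = -1
y_2 = S_2(0) = a_2 = 2
y_3 = S_3(0) = a_3 = -5
y_4 = S_4(0) = a_4 = -2
y_5 = S_4(1) = 3
t_q=13/2 is in segment 2 (τ=3/2); S_2(τ)=-474/403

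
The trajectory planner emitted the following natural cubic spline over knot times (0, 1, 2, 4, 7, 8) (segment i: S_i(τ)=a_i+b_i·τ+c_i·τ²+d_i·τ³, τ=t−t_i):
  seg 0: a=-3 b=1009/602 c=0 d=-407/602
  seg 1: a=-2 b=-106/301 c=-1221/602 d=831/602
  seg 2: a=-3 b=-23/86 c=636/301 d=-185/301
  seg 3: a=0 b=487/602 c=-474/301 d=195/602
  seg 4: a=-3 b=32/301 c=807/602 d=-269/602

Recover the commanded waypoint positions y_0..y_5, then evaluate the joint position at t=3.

y_0 = S_0(0) = a_0 = -3
y_1 = S_1(0) = a_1 = -2
y_2 = S_2(0) = a_2 = -3
y_3 = S_3(0) = a_3 = 0
y_4 = S_4(0) = a_4 = -3
y_5 = S_4(1) = -2
t_q=3 is in segment 2 (τ=1); S_2(τ)=-1065/602

y_0=-3 y_1=-2 y_2=-3 y_3=0 y_4=-3 y_5=-2
S(3) = -1065/602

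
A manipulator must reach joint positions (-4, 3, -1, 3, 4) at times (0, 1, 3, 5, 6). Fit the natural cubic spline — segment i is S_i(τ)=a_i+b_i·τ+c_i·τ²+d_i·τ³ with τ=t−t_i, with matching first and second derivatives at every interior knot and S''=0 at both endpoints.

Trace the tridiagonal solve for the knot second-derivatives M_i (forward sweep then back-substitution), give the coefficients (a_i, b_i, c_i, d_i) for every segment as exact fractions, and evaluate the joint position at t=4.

Δ: Δ0=7, Δ1=-2, Δ2=2, Δ3=1
row 1: diag=6, rhs=-54; c'=1/3, d'=-9
row 2: denom=8−2·1/3=22/3; d'=(24−2·-9)/(22/3)=63/11
row 3: denom=6−2·3/11=60/11; d'=(-6−2·63/11)/(60/11)=-16/5
back: M3=-16/5
back: M2=63/11−3/11·-16/5=33/5
back: M1=-9−1/3·33/5=-56/5
M: M0=0, M1=-56/5, M2=33/5, M3=-16/5, M4=0
seg 0: a=-4, c=M0/2=0, d=(M1−M0)/(6·1)=-28/15, b=Δ0−h0·(2M0+M1)/6=133/15
seg 1: a=3, c=M1/2=-28/5, d=(M2−M1)/(6·2)=89/60, b=Δ1−h1·(2M1+M2)/6=49/15
seg 2: a=-1, c=M2/2=33/10, d=(M3−M2)/(6·2)=-49/60, b=Δ2−h2·(2M2+M3)/6=-4/3
seg 3: a=3, c=M3/2=-8/5, d=(M4−M3)/(6·1)=8/15, b=Δ3−h3·(2M3+M4)/6=31/15
t_q=4 → seg 2, τ=1; S=-1+-4/3·τ+33/10·τ²+-49/60·τ³=3/20

  seg 0: a=-4 b=133/15 c=0 d=-28/15
  seg 1: a=3 b=49/15 c=-28/5 d=89/60
  seg 2: a=-1 b=-4/3 c=33/10 d=-49/60
  seg 3: a=3 b=31/15 c=-8/5 d=8/15
S(4) = 3/20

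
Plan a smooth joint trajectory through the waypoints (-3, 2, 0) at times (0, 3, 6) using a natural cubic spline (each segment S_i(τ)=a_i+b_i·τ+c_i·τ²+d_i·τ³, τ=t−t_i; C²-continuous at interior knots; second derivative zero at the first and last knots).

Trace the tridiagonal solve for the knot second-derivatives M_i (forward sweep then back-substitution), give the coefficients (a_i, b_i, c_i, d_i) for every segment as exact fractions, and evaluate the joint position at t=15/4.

Δ: Δ0=5/3, Δ1=-2/3
row 1: diag=12, rhs=-14; c'=1/4, d'=-7/6
back: M1=-7/6
M: M0=0, M1=-7/6, M2=0
seg 0: a=-3, c=M0/2=0, d=(M1−M0)/(6·3)=-7/108, b=Δ0−h0·(2M0+M1)/6=9/4
seg 1: a=2, c=M1/2=-7/12, d=(M2−M1)/(6·3)=7/108, b=Δ1−h1·(2M1+M2)/6=1/2
t_q=15/4 → seg 1, τ=3/4; S=2+1/2·τ+-7/12·τ²+7/108·τ³=531/256

  seg 0: a=-3 b=9/4 c=0 d=-7/108
  seg 1: a=2 b=1/2 c=-7/12 d=7/108
S(15/4) = 531/256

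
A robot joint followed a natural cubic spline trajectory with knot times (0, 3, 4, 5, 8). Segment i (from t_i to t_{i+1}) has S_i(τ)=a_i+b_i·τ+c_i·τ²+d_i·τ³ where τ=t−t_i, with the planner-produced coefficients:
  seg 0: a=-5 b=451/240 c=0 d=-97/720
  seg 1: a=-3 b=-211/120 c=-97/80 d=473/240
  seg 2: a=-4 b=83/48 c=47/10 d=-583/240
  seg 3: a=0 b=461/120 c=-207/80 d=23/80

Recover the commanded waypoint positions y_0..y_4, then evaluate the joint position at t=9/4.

y_0 = S_0(0) = a_0 = -5
y_1 = S_1(0) = a_1 = -3
y_2 = S_2(0) = a_2 = -4
y_3 = S_3(0) = a_3 = 0
y_4 = S_3(3) = -4
t_q=9/4 is in segment 0 (τ=9/4); S_0(τ)=-11809/5120

y_0=-5 y_1=-3 y_2=-4 y_3=0 y_4=-4
S(9/4) = -11809/5120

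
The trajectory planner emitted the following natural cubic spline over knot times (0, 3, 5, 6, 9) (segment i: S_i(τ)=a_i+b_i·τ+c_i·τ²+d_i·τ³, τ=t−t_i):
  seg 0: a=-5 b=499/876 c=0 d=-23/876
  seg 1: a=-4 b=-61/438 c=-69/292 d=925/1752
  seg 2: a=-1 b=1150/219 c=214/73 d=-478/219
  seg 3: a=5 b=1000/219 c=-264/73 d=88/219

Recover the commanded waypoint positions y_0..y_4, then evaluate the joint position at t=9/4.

y_0 = S_0(0) = a_0 = -5
y_1 = S_1(0) = a_1 = -4
y_2 = S_2(0) = a_2 = -1
y_3 = S_3(0) = a_3 = 5
y_4 = S_3(3) = -3
t_q=9/4 is in segment 0 (τ=9/4); S_0(τ)=-75077/18688

y_0=-5 y_1=-4 y_2=-1 y_3=5 y_4=-3
S(9/4) = -75077/18688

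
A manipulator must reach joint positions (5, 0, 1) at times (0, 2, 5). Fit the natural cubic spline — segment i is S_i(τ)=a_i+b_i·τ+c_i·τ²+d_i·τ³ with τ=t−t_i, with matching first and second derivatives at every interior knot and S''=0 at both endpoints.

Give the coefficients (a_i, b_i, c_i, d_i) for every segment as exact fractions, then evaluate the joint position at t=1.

  seg 0: a=5 b=-46/15 c=0 d=17/120
  seg 1: a=0 b=-41/30 c=17/20 d=-17/180
S(1) = 83/40

Δ: Δ0=-5/2, Δ1=1/3
row 1: diag=10, rhs=17; c'=3/10, d'=17/10
back: M1=17/10
M: M0=0, M1=17/10, M2=0
seg 0: a=5, c=M0/2=0, d=(M1−M0)/(6·2)=17/120, b=Δ0−h0·(2M0+M1)/6=-46/15
seg 1: a=0, c=M1/2=17/20, d=(M2−M1)/(6·3)=-17/180, b=Δ1−h1·(2M1+M2)/6=-41/30
t_q=1 → seg 0, τ=1; S=5+-46/15·τ+0·τ²+17/120·τ³=83/40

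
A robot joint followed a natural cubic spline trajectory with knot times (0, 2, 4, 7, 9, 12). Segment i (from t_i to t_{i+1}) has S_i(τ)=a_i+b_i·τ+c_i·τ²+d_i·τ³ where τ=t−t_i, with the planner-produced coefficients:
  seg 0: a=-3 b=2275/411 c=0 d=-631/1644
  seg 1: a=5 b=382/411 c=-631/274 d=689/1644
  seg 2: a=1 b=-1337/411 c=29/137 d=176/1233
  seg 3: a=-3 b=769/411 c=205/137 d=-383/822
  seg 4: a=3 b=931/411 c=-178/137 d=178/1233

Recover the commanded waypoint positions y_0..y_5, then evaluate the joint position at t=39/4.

y_0=-3 y_1=5 y_2=1 y_3=-3 y_4=3 y_5=2
S(39/4) = 17663/4384

y_0 = S_0(0) = a_0 = -3
y_1 = S_1(0) = a_1 = 5
y_2 = S_2(0) = a_2 = 1
y_3 = S_3(0) = a_3 = -3
y_4 = S_4(0) = a_4 = 3
y_5 = S_4(3) = 2
t_q=39/4 is in segment 4 (τ=3/4); S_4(τ)=17663/4384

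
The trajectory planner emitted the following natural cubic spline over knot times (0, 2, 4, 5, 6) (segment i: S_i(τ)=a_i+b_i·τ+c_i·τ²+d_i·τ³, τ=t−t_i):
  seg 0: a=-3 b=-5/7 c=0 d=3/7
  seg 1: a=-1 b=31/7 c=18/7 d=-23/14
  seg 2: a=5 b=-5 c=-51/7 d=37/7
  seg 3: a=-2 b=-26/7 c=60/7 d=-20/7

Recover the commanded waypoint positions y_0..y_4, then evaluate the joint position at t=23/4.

y_0=-3 y_1=-1 y_2=5 y_3=-2 y_4=0
S(23/4) = -131/112

y_0 = S_0(0) = a_0 = -3
y_1 = S_1(0) = a_1 = -1
y_2 = S_2(0) = a_2 = 5
y_3 = S_3(0) = a_3 = -2
y_4 = S_3(1) = 0
t_q=23/4 is in segment 3 (τ=3/4); S_3(τ)=-131/112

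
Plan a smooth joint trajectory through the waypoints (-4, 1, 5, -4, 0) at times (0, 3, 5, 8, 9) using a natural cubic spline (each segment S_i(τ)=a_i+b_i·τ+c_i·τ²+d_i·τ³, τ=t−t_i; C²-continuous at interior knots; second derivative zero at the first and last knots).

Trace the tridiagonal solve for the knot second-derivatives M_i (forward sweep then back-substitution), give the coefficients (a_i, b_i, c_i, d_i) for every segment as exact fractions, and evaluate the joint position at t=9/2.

Δ: Δ0=5/3, Δ1=2, Δ2=-3, Δ3=4
row 1: diag=10, rhs=2; c'=1/5, d'=1/5
row 2: denom=10−2·1/5=48/5; d'=(-30−2·1/5)/(48/5)=-19/6
row 3: denom=8−3·5/16=113/16; d'=(42−3·-19/6)/(113/16)=824/113
back: M3=824/113
back: M2=-19/6−5/16·824/113=-1846/339
back: M1=1/5−1/5·-1846/339=437/339
M: M0=0, M1=437/339, M2=-1846/339, M3=824/113, M4=0
seg 0: a=-4, c=M0/2=0, d=(M1−M0)/(6·3)=437/6102, b=Δ0−h0·(2M0+M1)/6=231/226
seg 1: a=1, c=M1/2=437/678, d=(M2−M1)/(6·2)=-761/1356, b=Δ1−h1·(2M1+M2)/6=334/113
seg 2: a=5, c=M2/2=-923/339, d=(M3−M2)/(6·3)=2159/3051, b=Δ2−h2·(2M2+M3)/6=-407/339
seg 3: a=-4, c=M3/2=412/113, d=(M4−M3)/(6·1)=-412/339, b=Δ3−h3·(2M3+M4)/6=532/339
t_q=9/2 → seg 1, τ=3/2; S=1+334/113·τ+437/678·τ²+-761/1356·τ³=18043/3616

  seg 0: a=-4 b=231/226 c=0 d=437/6102
  seg 1: a=1 b=334/113 c=437/678 d=-761/1356
  seg 2: a=5 b=-407/339 c=-923/339 d=2159/3051
  seg 3: a=-4 b=532/339 c=412/113 d=-412/339
S(9/2) = 18043/3616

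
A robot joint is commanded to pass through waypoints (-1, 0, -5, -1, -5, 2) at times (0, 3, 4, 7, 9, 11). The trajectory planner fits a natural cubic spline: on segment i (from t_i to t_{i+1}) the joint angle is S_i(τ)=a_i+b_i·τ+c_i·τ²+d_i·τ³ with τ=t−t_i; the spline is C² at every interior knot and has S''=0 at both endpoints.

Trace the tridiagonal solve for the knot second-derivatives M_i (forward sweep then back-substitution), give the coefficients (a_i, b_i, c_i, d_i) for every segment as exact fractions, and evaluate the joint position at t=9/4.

Δ: Δ0=1/3, Δ1=-5, Δ2=4/3, Δ3=-2, Δ4=7/2
row 1: diag=8, rhs=-32; c'=1/8, d'=-4
row 2: denom=8−1·1/8=63/8; d'=(38−1·-4)/(63/8)=16/3
row 3: denom=10−3·8/21=62/7; d'=(-20−3·16/3)/(62/7)=-126/31
row 4: denom=8−2·7/31=234/31; d'=(33−2·-126/31)/(234/31)=425/78
back: M4=425/78
back: M3=-126/31−7/31·425/78=-413/78
back: M2=16/3−8/21·-413/78=860/117
back: M1=-4−1/8·860/117=-1151/234
M: M0=0, M1=-1151/234, M2=860/117, M3=-413/78, M4=425/78, M5=0
seg 0: a=-1, c=M0/2=0, d=(M1−M0)/(6·3)=-1151/4212, b=Δ0−h0·(2M0+M1)/6=1307/468
seg 1: a=0, c=M1/2=-1151/468, d=(M2−M1)/(6·1)=319/156, b=Δ1−h1·(2M1+M2)/6=-1073/234
seg 2: a=-5, c=M2/2=430/117, d=(M3−M2)/(6·3)=-2959/4212, b=Δ2−h2·(2M2+M3)/6=-1577/468
seg 3: a=-1, c=M3/2=-413/156, d=(M4−M3)/(6·2)=419/468, b=Δ3−h3·(2M3+M4)/6=-67/234
seg 4: a=-5, c=M4/2=425/156, d=(M5−M4)/(6·2)=-425/936, b=Δ4−h4·(2M4+M5)/6=-31/234
t_q=9/4 → seg 0, τ=9/4; S=-1+1307/468·τ+0·τ²+-1151/4212·τ³=7225/3328

  seg 0: a=-1 b=1307/468 c=0 d=-1151/4212
  seg 1: a=0 b=-1073/234 c=-1151/468 d=319/156
  seg 2: a=-5 b=-1577/468 c=430/117 d=-2959/4212
  seg 3: a=-1 b=-67/234 c=-413/156 d=419/468
  seg 4: a=-5 b=-31/234 c=425/156 d=-425/936
S(9/4) = 7225/3328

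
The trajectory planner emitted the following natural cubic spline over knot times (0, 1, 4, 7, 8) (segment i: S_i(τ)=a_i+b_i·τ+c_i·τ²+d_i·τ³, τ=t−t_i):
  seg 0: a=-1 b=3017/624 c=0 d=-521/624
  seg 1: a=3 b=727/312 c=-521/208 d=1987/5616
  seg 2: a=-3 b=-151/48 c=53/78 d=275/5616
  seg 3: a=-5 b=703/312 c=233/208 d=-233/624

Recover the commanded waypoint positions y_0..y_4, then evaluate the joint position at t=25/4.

y_0=-1 y_1=3 y_2=-3 y_3=-5 y_4=-2
S(25/4) = -80943/13312

y_0 = S_0(0) = a_0 = -1
y_1 = S_1(0) = a_1 = 3
y_2 = S_2(0) = a_2 = -3
y_3 = S_3(0) = a_3 = -5
y_4 = S_3(1) = -2
t_q=25/4 is in segment 2 (τ=9/4); S_2(τ)=-80943/13312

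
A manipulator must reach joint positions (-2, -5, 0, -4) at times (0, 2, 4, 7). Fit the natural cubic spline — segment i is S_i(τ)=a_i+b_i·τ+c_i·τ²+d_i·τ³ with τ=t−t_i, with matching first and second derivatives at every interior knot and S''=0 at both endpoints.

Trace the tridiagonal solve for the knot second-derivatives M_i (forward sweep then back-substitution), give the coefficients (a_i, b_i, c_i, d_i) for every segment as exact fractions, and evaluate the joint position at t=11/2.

Δ: Δ0=-3/2, Δ1=5/2, Δ2=-4/3
row 1: diag=8, rhs=24; c'=1/4, d'=3
row 2: denom=10−2·1/4=19/2; d'=(-23−2·3)/(19/2)=-58/19
back: M2=-58/19
back: M1=3−1/4·-58/19=143/38
M: M0=0, M1=143/38, M2=-58/19, M3=0
seg 0: a=-2, c=M0/2=0, d=(M1−M0)/(6·2)=143/456, b=Δ0−h0·(2M0+M1)/6=-157/57
seg 1: a=-5, c=M1/2=143/76, d=(M2−M1)/(6·2)=-259/456, b=Δ1−h1·(2M1+M2)/6=115/114
seg 2: a=0, c=M2/2=-29/19, d=(M3−M2)/(6·3)=29/171, b=Δ2−h2·(2M2+M3)/6=98/57
t_q=11/2 → seg 2, τ=3/2; S=0+98/57·τ+-29/19·τ²+29/171·τ³=-43/152

  seg 0: a=-2 b=-157/57 c=0 d=143/456
  seg 1: a=-5 b=115/114 c=143/76 d=-259/456
  seg 2: a=0 b=98/57 c=-29/19 d=29/171
S(11/2) = -43/152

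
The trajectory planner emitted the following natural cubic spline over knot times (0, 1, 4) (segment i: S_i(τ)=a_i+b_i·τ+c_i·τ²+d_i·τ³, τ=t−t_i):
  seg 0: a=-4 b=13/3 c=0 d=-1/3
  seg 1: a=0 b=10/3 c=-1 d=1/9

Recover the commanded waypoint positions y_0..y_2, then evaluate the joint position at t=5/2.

y_0 = S_0(0) = a_0 = -4
y_1 = S_1(0) = a_1 = 0
y_2 = S_1(3) = 4
t_q=5/2 is in segment 1 (τ=3/2); S_1(τ)=25/8

y_0=-4 y_1=0 y_2=4
S(5/2) = 25/8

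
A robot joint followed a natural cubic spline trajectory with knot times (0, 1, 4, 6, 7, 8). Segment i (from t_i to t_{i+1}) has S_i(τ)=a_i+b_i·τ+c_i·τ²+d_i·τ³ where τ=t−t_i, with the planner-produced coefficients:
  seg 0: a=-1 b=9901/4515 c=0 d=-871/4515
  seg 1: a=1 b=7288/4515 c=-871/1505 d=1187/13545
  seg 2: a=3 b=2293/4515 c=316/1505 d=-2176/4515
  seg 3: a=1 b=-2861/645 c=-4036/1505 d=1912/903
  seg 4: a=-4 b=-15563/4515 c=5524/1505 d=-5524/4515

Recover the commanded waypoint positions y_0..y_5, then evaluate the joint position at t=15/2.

y_0 = S_0(0) = a_0 = -1
y_1 = S_1(0) = a_1 = 1
y_2 = S_2(0) = a_2 = 3
y_3 = S_3(0) = a_3 = 1
y_4 = S_4(0) = a_4 = -4
y_5 = S_4(1) = -5
t_q=15/2 is in segment 4 (τ=1/2); S_4(τ)=-7463/1505

y_0=-1 y_1=1 y_2=3 y_3=1 y_4=-4 y_5=-5
S(15/2) = -7463/1505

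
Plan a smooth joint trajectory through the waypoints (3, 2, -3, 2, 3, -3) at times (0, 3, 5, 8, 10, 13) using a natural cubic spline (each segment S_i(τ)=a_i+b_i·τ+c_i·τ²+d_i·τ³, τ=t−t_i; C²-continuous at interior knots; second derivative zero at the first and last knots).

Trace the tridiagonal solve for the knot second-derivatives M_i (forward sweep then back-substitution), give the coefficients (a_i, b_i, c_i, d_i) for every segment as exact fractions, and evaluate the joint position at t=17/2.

  seg 0: a=3 b=1801/2772 c=0 d=-2725/24948
  seg 1: a=2 b=-3187/1386 c=-2725/2772 d=2447/5544
  seg 2: a=-3 b=-72/77 c=1154/693 d=-79/297
  seg 3: a=2 b=433/231 c=-505/693 d=115/5544
  seg 4: a=3 b=-1097/1386 c=-1675/2772 d=1675/24948
S(17/2) = 40769/14784

Δ: Δ0=-1/3, Δ1=-5/2, Δ2=5/3, Δ3=1/2, Δ4=-2
row 1: diag=10, rhs=-13; c'=1/5, d'=-13/10
row 2: denom=10−2·1/5=48/5; d'=(25−2·-13/10)/(48/5)=23/8
row 3: denom=10−3·5/16=145/16; d'=(-7−3·23/8)/(145/16)=-50/29
row 4: denom=10−2·32/145=1386/145; d'=(-15−2·-50/29)/(1386/145)=-1675/1386
back: M4=-1675/1386
back: M3=-50/29−32/145·-1675/1386=-1010/693
back: M2=23/8−5/16·-1010/693=2308/693
back: M1=-13/10−1/5·2308/693=-2725/1386
M: M0=0, M1=-2725/1386, M2=2308/693, M3=-1010/693, M4=-1675/1386, M5=0
seg 0: a=3, c=M0/2=0, d=(M1−M0)/(6·3)=-2725/24948, b=Δ0−h0·(2M0+M1)/6=1801/2772
seg 1: a=2, c=M1/2=-2725/2772, d=(M2−M1)/(6·2)=2447/5544, b=Δ1−h1·(2M1+M2)/6=-3187/1386
seg 2: a=-3, c=M2/2=1154/693, d=(M3−M2)/(6·3)=-79/297, b=Δ2−h2·(2M2+M3)/6=-72/77
seg 3: a=2, c=M3/2=-505/693, d=(M4−M3)/(6·2)=115/5544, b=Δ3−h3·(2M3+M4)/6=433/231
seg 4: a=3, c=M4/2=-1675/2772, d=(M5−M4)/(6·3)=1675/24948, b=Δ4−h4·(2M4+M5)/6=-1097/1386
t_q=17/2 → seg 3, τ=1/2; S=2+433/231·τ+-505/693·τ²+115/5544·τ³=40769/14784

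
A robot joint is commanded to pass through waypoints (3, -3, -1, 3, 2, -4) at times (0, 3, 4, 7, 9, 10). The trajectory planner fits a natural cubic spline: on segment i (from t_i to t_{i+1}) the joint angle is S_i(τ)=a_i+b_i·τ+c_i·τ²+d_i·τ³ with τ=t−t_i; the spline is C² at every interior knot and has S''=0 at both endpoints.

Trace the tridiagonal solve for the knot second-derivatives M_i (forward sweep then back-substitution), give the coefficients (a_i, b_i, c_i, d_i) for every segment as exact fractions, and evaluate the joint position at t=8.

  seg 0: a=3 b=-1379/387 c=0 d=605/3483
  seg 1: a=-3 b=436/387 c=605/387 d=-89/129
  seg 2: a=-1 b=845/387 c=-196/387 d=259/3483
  seg 3: a=3 b=446/387 c=7/43 d=-1531/3096
  seg 4: a=2 b=-3197/774 c=-1447/516 d=1447/1548
S(8) = 3943/1032

Δ: Δ0=-2, Δ1=2, Δ2=4/3, Δ3=-1/2, Δ4=-6
row 1: diag=8, rhs=24; c'=1/8, d'=3
row 2: denom=8−1·1/8=63/8; d'=(-4−1·3)/(63/8)=-8/9
row 3: denom=10−3·8/21=62/7; d'=(-11−3·-8/9)/(62/7)=-175/186
row 4: denom=6−2·7/31=172/31; d'=(-33−2·-175/186)/(172/31)=-1447/258
back: M4=-1447/258
back: M3=-175/186−7/31·-1447/258=14/43
back: M2=-8/9−8/21·14/43=-392/387
back: M1=3−1/8·-392/387=1210/387
M: M0=0, M1=1210/387, M2=-392/387, M3=14/43, M4=-1447/258, M5=0
seg 0: a=3, c=M0/2=0, d=(M1−M0)/(6·3)=605/3483, b=Δ0−h0·(2M0+M1)/6=-1379/387
seg 1: a=-3, c=M1/2=605/387, d=(M2−M1)/(6·1)=-89/129, b=Δ1−h1·(2M1+M2)/6=436/387
seg 2: a=-1, c=M2/2=-196/387, d=(M3−M2)/(6·3)=259/3483, b=Δ2−h2·(2M2+M3)/6=845/387
seg 3: a=3, c=M3/2=7/43, d=(M4−M3)/(6·2)=-1531/3096, b=Δ3−h3·(2M3+M4)/6=446/387
seg 4: a=2, c=M4/2=-1447/516, d=(M5−M4)/(6·1)=1447/1548, b=Δ4−h4·(2M4+M5)/6=-3197/774
t_q=8 → seg 3, τ=1; S=3+446/387·τ+7/43·τ²+-1531/3096·τ³=3943/1032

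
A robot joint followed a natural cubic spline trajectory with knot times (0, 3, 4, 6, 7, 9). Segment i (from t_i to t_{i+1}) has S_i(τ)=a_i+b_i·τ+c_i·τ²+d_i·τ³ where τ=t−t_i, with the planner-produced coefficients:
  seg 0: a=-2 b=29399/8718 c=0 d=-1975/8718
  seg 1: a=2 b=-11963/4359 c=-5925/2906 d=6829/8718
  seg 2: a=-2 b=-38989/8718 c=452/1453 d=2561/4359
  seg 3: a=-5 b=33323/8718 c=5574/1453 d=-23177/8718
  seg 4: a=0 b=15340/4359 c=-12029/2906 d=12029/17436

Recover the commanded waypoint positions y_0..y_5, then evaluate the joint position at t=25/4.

y_0 = S_0(0) = a_0 = -2
y_1 = S_1(0) = a_1 = 2
y_2 = S_2(0) = a_2 = -2
y_3 = S_3(0) = a_3 = -5
y_4 = S_4(0) = a_4 = 0
y_5 = S_4(2) = -4
t_q=25/4 is in segment 3 (τ=1/4); S_3(τ)=-715331/185984

y_0=-2 y_1=2 y_2=-2 y_3=-5 y_4=0 y_5=-4
S(25/4) = -715331/185984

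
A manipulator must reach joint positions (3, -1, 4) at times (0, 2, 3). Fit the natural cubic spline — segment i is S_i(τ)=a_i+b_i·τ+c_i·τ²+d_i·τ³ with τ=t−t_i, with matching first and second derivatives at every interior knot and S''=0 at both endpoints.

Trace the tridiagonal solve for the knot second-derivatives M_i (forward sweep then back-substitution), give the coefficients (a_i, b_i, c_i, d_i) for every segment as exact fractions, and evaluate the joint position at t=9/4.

  seg 0: a=3 b=-13/3 c=0 d=7/12
  seg 1: a=-1 b=8/3 c=7/2 d=-7/6
S(9/4) = -17/128

Δ: Δ0=-2, Δ1=5
row 1: diag=6, rhs=42; c'=1/6, d'=7
back: M1=7
M: M0=0, M1=7, M2=0
seg 0: a=3, c=M0/2=0, d=(M1−M0)/(6·2)=7/12, b=Δ0−h0·(2M0+M1)/6=-13/3
seg 1: a=-1, c=M1/2=7/2, d=(M2−M1)/(6·1)=-7/6, b=Δ1−h1·(2M1+M2)/6=8/3
t_q=9/4 → seg 1, τ=1/4; S=-1+8/3·τ+7/2·τ²+-7/6·τ³=-17/128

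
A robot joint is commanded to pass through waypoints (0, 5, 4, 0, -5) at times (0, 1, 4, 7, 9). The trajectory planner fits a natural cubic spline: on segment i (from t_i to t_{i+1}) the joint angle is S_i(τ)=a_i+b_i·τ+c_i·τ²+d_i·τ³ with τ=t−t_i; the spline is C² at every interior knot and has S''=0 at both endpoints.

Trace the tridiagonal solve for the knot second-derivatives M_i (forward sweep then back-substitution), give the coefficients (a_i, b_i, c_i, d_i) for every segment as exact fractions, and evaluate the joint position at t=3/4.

Δ: Δ0=5, Δ1=-1/3, Δ2=-4/3, Δ3=-5/2
row 1: diag=8, rhs=-32; c'=3/8, d'=-4
row 2: denom=12−3·3/8=87/8; d'=(-6−3·-4)/(87/8)=16/29
row 3: denom=10−3·8/29=266/29; d'=(-7−3·16/29)/(266/29)=-251/266
back: M3=-251/266
back: M2=16/29−8/29·-251/266=108/133
back: M1=-4−3/8·108/133=-1145/266
M: M0=0, M1=-1145/266, M2=108/133, M3=-251/266, M4=0
seg 0: a=0, c=M0/2=0, d=(M1−M0)/(6·1)=-1145/1596, b=Δ0−h0·(2M0+M1)/6=9125/1596
seg 1: a=5, c=M1/2=-1145/532, d=(M2−M1)/(6·3)=1361/4788, b=Δ1−h1·(2M1+M2)/6=2845/798
seg 2: a=4, c=M2/2=54/133, d=(M3−M2)/(6·3)=-467/4788, b=Δ2−h2·(2M2+M3)/6=-2671/1596
seg 3: a=0, c=M3/2=-251/532, d=(M4−M3)/(6·2)=251/3192, b=Δ3−h3·(2M3+M4)/6=-1493/798
t_q=3/4 → seg 0, τ=3/4; S=0+9125/1596·τ+0·τ²+-1145/1596·τ³=19385/4864

  seg 0: a=0 b=9125/1596 c=0 d=-1145/1596
  seg 1: a=5 b=2845/798 c=-1145/532 d=1361/4788
  seg 2: a=4 b=-2671/1596 c=54/133 d=-467/4788
  seg 3: a=0 b=-1493/798 c=-251/532 d=251/3192
S(3/4) = 19385/4864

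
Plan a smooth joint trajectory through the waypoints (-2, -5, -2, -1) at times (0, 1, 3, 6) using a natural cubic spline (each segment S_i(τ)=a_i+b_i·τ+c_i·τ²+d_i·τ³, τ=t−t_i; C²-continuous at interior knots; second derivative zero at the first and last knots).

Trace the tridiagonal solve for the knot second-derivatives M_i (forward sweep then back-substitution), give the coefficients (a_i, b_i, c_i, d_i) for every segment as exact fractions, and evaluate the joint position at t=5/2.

Δ: Δ0=-3, Δ1=3/2, Δ2=1/3
row 1: diag=6, rhs=27; c'=1/3, d'=9/2
row 2: denom=10−2·1/3=28/3; d'=(-7−2·9/2)/(28/3)=-12/7
back: M2=-12/7
back: M1=9/2−1/3·-12/7=71/14
M: M0=0, M1=71/14, M2=-12/7, M3=0
seg 0: a=-2, c=M0/2=0, d=(M1−M0)/(6·1)=71/84, b=Δ0−h0·(2M0+M1)/6=-323/84
seg 1: a=-5, c=M1/2=71/28, d=(M2−M1)/(6·2)=-95/168, b=Δ1−h1·(2M1+M2)/6=-55/42
seg 2: a=-2, c=M2/2=-6/7, d=(M3−M2)/(6·3)=2/21, b=Δ2−h2·(2M2+M3)/6=43/21
t_q=5/2 → seg 1, τ=3/2; S=-5+-55/42·τ+71/28·τ²+-95/168·τ³=-1419/448

  seg 0: a=-2 b=-323/84 c=0 d=71/84
  seg 1: a=-5 b=-55/42 c=71/28 d=-95/168
  seg 2: a=-2 b=43/21 c=-6/7 d=2/21
S(5/2) = -1419/448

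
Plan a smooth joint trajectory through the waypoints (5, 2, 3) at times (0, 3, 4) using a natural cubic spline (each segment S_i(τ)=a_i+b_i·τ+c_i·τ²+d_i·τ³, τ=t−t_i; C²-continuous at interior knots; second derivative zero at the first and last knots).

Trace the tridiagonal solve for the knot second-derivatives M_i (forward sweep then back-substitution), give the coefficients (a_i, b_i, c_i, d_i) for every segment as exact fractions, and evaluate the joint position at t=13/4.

Δ: Δ0=-1, Δ1=1
row 1: diag=8, rhs=12; c'=1/8, d'=3/2
back: M1=3/2
M: M0=0, M1=3/2, M2=0
seg 0: a=5, c=M0/2=0, d=(M1−M0)/(6·3)=1/12, b=Δ0−h0·(2M0+M1)/6=-7/4
seg 1: a=2, c=M1/2=3/4, d=(M2−M1)/(6·1)=-1/4, b=Δ1−h1·(2M1+M2)/6=1/2
t_q=13/4 → seg 1, τ=1/4; S=2+1/2·τ+3/4·τ²+-1/4·τ³=555/256

  seg 0: a=5 b=-7/4 c=0 d=1/12
  seg 1: a=2 b=1/2 c=3/4 d=-1/4
S(13/4) = 555/256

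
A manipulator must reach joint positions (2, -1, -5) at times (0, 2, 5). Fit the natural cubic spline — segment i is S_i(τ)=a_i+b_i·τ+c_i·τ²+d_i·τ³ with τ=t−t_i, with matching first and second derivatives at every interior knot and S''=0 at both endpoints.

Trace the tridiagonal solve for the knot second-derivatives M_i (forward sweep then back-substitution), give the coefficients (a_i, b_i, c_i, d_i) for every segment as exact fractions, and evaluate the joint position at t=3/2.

Δ: Δ0=-3/2, Δ1=-4/3
row 1: diag=10, rhs=1; c'=3/10, d'=1/10
back: M1=1/10
M: M0=0, M1=1/10, M2=0
seg 0: a=2, c=M0/2=0, d=(M1−M0)/(6·2)=1/120, b=Δ0−h0·(2M0+M1)/6=-23/15
seg 1: a=-1, c=M1/2=1/20, d=(M2−M1)/(6·3)=-1/180, b=Δ1−h1·(2M1+M2)/6=-43/30
t_q=3/2 → seg 0, τ=3/2; S=2+-23/15·τ+0·τ²+1/120·τ³=-87/320

  seg 0: a=2 b=-23/15 c=0 d=1/120
  seg 1: a=-1 b=-43/30 c=1/20 d=-1/180
S(3/2) = -87/320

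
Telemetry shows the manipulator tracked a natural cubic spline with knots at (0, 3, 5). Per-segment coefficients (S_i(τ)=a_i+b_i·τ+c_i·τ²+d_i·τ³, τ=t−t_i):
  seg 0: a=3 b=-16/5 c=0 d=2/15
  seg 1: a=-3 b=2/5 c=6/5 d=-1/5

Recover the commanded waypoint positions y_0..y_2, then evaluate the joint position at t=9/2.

y_0=3 y_1=-3 y_2=1
S(9/2) = -3/8

y_0 = S_0(0) = a_0 = 3
y_1 = S_1(0) = a_1 = -3
y_2 = S_1(2) = 1
t_q=9/2 is in segment 1 (τ=3/2); S_1(τ)=-3/8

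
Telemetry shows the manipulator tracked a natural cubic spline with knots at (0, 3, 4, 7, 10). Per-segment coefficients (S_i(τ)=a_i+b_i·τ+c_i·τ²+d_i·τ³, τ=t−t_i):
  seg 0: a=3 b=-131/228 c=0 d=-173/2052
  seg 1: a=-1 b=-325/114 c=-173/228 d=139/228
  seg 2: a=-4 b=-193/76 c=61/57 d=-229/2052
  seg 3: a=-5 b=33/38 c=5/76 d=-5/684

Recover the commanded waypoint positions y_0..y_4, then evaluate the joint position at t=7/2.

y_0=3 y_1=-1 y_2=-4 y_3=-5 y_4=-2
S(7/2) = -4631/1824

y_0 = S_0(0) = a_0 = 3
y_1 = S_1(0) = a_1 = -1
y_2 = S_2(0) = a_2 = -4
y_3 = S_3(0) = a_3 = -5
y_4 = S_3(3) = -2
t_q=7/2 is in segment 1 (τ=1/2); S_1(τ)=-4631/1824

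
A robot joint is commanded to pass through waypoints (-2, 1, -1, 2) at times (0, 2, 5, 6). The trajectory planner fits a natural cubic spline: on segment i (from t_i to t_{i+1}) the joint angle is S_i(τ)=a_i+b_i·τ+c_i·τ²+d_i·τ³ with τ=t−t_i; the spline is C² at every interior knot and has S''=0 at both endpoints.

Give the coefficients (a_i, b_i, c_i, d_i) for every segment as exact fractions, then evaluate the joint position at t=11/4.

Δ: Δ0=3/2, Δ1=-2/3, Δ2=3
row 1: diag=10, rhs=-13; c'=3/10, d'=-13/10
row 2: denom=8−3·3/10=71/10; d'=(22−3·-13/10)/(71/10)=259/71
back: M2=259/71
back: M1=-13/10−3/10·259/71=-170/71
M: M0=0, M1=-170/71, M2=259/71, M3=0
seg 0: a=-2, c=M0/2=0, d=(M1−M0)/(6·2)=-85/426, b=Δ0−h0·(2M0+M1)/6=979/426
seg 1: a=1, c=M1/2=-85/71, d=(M2−M1)/(6·3)=143/426, b=Δ1−h1·(2M1+M2)/6=-41/426
seg 2: a=-1, c=M2/2=259/142, d=(M3−M2)/(6·1)=-259/426, b=Δ2−h2·(2M2+M3)/6=380/213
t_q=11/4 → seg 1, τ=3/4; S=1+-41/426·τ+-85/71·τ²+143/426·τ³=3599/9088

  seg 0: a=-2 b=979/426 c=0 d=-85/426
  seg 1: a=1 b=-41/426 c=-85/71 d=143/426
  seg 2: a=-1 b=380/213 c=259/142 d=-259/426
S(11/4) = 3599/9088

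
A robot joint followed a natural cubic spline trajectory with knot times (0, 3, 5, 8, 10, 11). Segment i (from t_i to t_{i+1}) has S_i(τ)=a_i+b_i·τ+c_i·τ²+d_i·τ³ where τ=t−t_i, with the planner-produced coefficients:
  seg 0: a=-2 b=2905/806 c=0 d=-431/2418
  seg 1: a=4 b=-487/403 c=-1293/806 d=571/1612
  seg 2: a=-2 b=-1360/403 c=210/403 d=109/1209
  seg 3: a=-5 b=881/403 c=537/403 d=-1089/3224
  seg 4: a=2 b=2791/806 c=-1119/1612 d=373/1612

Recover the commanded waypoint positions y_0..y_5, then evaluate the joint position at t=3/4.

y_0=-2 y_1=4 y_2=-2 y_3=-5 y_4=2 y_5=5
S(3/4) = 32393/51584

y_0 = S_0(0) = a_0 = -2
y_1 = S_1(0) = a_1 = 4
y_2 = S_2(0) = a_2 = -2
y_3 = S_3(0) = a_3 = -5
y_4 = S_4(0) = a_4 = 2
y_5 = S_4(1) = 5
t_q=3/4 is in segment 0 (τ=3/4); S_0(τ)=32393/51584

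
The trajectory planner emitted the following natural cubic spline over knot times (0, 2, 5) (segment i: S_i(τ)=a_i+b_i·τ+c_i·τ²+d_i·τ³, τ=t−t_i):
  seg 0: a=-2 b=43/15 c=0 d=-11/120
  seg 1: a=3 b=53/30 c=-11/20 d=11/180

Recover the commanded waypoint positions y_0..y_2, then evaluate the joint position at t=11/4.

y_0 = S_0(0) = a_0 = -2
y_1 = S_1(0) = a_1 = 3
y_2 = S_1(3) = 5
t_q=11/4 is in segment 1 (τ=3/4); S_1(τ)=5173/1280

y_0=-2 y_1=3 y_2=5
S(11/4) = 5173/1280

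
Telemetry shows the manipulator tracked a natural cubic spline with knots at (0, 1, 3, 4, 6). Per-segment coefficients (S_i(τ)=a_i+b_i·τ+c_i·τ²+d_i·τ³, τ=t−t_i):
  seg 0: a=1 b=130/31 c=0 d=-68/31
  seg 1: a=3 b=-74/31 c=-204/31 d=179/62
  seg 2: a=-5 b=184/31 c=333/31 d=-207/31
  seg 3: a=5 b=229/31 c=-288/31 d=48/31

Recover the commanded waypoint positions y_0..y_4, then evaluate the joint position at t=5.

y_0=1 y_1=3 y_2=-5 y_3=5 y_4=-5
S(5) = 144/31

y_0 = S_0(0) = a_0 = 1
y_1 = S_1(0) = a_1 = 3
y_2 = S_2(0) = a_2 = -5
y_3 = S_3(0) = a_3 = 5
y_4 = S_3(2) = -5
t_q=5 is in segment 3 (τ=1); S_3(τ)=144/31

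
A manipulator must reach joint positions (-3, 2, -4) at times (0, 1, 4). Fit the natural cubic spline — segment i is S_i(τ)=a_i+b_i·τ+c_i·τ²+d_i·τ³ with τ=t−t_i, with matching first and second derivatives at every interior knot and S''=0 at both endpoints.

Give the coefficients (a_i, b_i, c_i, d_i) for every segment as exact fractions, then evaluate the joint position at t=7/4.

Δ: Δ0=5, Δ1=-2
row 1: diag=8, rhs=-42; c'=3/8, d'=-21/4
back: M1=-21/4
M: M0=0, M1=-21/4, M2=0
seg 0: a=-3, c=M0/2=0, d=(M1−M0)/(6·1)=-7/8, b=Δ0−h0·(2M0+M1)/6=47/8
seg 1: a=2, c=M1/2=-21/8, d=(M2−M1)/(6·3)=7/24, b=Δ1−h1·(2M1+M2)/6=13/4
t_q=7/4 → seg 1, τ=3/4; S=2+13/4·τ+-21/8·τ²+7/24·τ³=1579/512

  seg 0: a=-3 b=47/8 c=0 d=-7/8
  seg 1: a=2 b=13/4 c=-21/8 d=7/24
S(7/4) = 1579/512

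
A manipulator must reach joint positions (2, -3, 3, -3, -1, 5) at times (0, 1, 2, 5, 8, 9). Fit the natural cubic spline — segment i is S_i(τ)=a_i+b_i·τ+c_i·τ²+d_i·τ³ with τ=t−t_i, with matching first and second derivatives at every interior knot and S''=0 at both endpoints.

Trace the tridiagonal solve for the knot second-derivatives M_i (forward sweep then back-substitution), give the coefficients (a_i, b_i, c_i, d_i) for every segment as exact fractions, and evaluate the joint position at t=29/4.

Δ: Δ0=-5, Δ1=6, Δ2=-2, Δ3=2/3, Δ4=6
row 1: diag=4, rhs=66; c'=1/4, d'=33/2
row 2: denom=8−1·1/4=31/4; d'=(-48−1·33/2)/(31/4)=-258/31
row 3: denom=12−3·12/31=336/31; d'=(16−3·-258/31)/(336/31)=635/168
row 4: denom=8−3·31/112=803/112; d'=(32−3·635/168)/(803/112)=2314/803
back: M4=2314/803
back: M3=635/168−31/112·2314/803=7184/2409
back: M2=-258/31−12/31·7184/2409=-7610/803
back: M1=33/2−1/4·-7610/803=15152/803
M: M0=0, M1=15152/803, M2=-7610/803, M3=7184/2409, M4=2314/803, M5=0
seg 0: a=2, c=M0/2=0, d=(M1−M0)/(6·1)=7576/2409, b=Δ0−h0·(2M0+M1)/6=-19621/2409
seg 1: a=-3, c=M1/2=7576/803, d=(M2−M1)/(6·1)=-11381/2409, b=Δ1−h1·(2M1+M2)/6=3107/2409
seg 2: a=3, c=M2/2=-3805/803, d=(M3−M2)/(6·3)=15007/21681, b=Δ2−h2·(2M2+M3)/6=14420/2409
seg 3: a=-3, c=M3/2=3592/2409, d=(M4−M3)/(6·3)=-11/1971, b=Δ3−h3·(2M3+M4)/6=-9049/2409
seg 4: a=-1, c=M4/2=1157/803, d=(M5−M4)/(6·1)=-1157/2409, b=Δ4−h4·(2M4+M5)/6=12140/2409
t_q=29/4 → seg 3, τ=9/4; S=-3+-9049/2409·τ+3592/2409·τ²+-11/1971·τ³=-203859/51392

  seg 0: a=2 b=-19621/2409 c=0 d=7576/2409
  seg 1: a=-3 b=3107/2409 c=7576/803 d=-11381/2409
  seg 2: a=3 b=14420/2409 c=-3805/803 d=15007/21681
  seg 3: a=-3 b=-9049/2409 c=3592/2409 d=-11/1971
  seg 4: a=-1 b=12140/2409 c=1157/803 d=-1157/2409
S(29/4) = -203859/51392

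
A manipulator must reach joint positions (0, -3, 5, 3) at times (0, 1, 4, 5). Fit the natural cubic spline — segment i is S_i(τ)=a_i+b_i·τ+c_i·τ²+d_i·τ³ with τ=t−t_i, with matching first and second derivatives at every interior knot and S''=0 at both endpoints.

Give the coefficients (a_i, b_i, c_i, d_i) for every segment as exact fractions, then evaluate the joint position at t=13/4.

  seg 0: a=0 b=-673/165 c=0 d=178/165
  seg 1: a=-3 b=-139/165 c=178/55 d=-31/45
  seg 2: a=5 b=-4/165 c=-163/55 d=163/165
S(13/4) = 12819/3520

Δ: Δ0=-3, Δ1=8/3, Δ2=-2
row 1: diag=8, rhs=34; c'=3/8, d'=17/4
row 2: denom=8−3·3/8=55/8; d'=(-28−3·17/4)/(55/8)=-326/55
back: M2=-326/55
back: M1=17/4−3/8·-326/55=356/55
M: M0=0, M1=356/55, M2=-326/55, M3=0
seg 0: a=0, c=M0/2=0, d=(M1−M0)/(6·1)=178/165, b=Δ0−h0·(2M0+M1)/6=-673/165
seg 1: a=-3, c=M1/2=178/55, d=(M2−M1)/(6·3)=-31/45, b=Δ1−h1·(2M1+M2)/6=-139/165
seg 2: a=5, c=M2/2=-163/55, d=(M3−M2)/(6·1)=163/165, b=Δ2−h2·(2M2+M3)/6=-4/165
t_q=13/4 → seg 1, τ=9/4; S=-3+-139/165·τ+178/55·τ²+-31/45·τ³=12819/3520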